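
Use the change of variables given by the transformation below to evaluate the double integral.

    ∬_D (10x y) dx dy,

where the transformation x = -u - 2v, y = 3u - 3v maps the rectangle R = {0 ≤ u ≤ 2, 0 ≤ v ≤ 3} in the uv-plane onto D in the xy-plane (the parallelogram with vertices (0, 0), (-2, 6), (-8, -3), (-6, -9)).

Compute the Jacobian determinant of (x, y) with respect to (u, v):

    ∂(x,y)/∂(u,v) = | -1  -2 | = (-1)(-3) - (-2)(3) = 9.
                   | 3  -3 |

Its absolute value is |J| = 9 (the area scaling factor).

Substituting x = -u - 2v, y = 3u - 3v into the integrand,

    10x y → -30u^2 - 30u v + 60v^2,

so the integral becomes

    ∬_R (-30u^2 - 30u v + 60v^2) · |J| du dv = ∫_0^2 ∫_0^3 (-270u^2 - 270u v + 540v^2) dv du.

Inner (v): -810u^2 - 1215u + 4860.
Outer (u): 5130.

Therefore ∬_D (10x y) dx dy = 5130.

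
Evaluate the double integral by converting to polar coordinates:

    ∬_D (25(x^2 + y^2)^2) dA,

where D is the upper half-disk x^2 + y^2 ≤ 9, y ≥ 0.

The region D is 0 ≤ r ≤ 3, 0 ≤ θ ≤ π in polar coordinates, where x = r cos(θ), y = r sin(θ), and dA = r dr dθ.

Under the substitution, the integrand becomes 25r^4, so

    ∬_D (25(x^2 + y^2)^2) dA = ∫_{0}^{π} ∫_{0}^{3} (25r^4) · r dr dθ.

Inner integral (in r): ∫_{0}^{3} (25r^4) · r dr = 6075/2.

Outer integral (in θ): ∫_{0}^{π} (6075/2) dθ = 6075π/2.

Therefore ∬_D (25(x^2 + y^2)^2) dA = 6075π/2.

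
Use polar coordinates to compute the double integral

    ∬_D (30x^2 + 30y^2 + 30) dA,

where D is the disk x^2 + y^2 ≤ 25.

The region D is 0 ≤ r ≤ 5, 0 ≤ θ ≤ 2π in polar coordinates, where x = r cos(θ), y = r sin(θ), and dA = r dr dθ.

Under the substitution, the integrand becomes 30r^2 + 30, so

    ∬_D (30x^2 + 30y^2 + 30) dA = ∫_{0}^{2π} ∫_{0}^{5} (30r^2 + 30) · r dr dθ.

Inner integral (in r): ∫_{0}^{5} (30r^2 + 30) · r dr = 10125/2.

Outer integral (in θ): ∫_{0}^{2π} (10125/2) dθ = 10125π.

Therefore ∬_D (30x^2 + 30y^2 + 30) dA = 10125π.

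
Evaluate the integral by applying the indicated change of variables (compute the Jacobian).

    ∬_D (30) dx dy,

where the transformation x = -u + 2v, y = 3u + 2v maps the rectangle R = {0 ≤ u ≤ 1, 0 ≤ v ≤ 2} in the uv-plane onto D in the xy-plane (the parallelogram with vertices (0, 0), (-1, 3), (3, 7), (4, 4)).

Compute the Jacobian determinant of (x, y) with respect to (u, v):

    ∂(x,y)/∂(u,v) = | -1  2 | = (-1)(2) - (2)(3) = -8.
                   | 3  2 |

Its absolute value is |J| = 8 (the area scaling factor).

Substituting x = -u + 2v, y = 3u + 2v into the integrand,

    30 → 30,

so the integral becomes

    ∬_R (30) · |J| du dv = ∫_0^1 ∫_0^2 (240) dv du.

Inner (v): 480.
Outer (u): 480.

Therefore ∬_D (30) dx dy = 480.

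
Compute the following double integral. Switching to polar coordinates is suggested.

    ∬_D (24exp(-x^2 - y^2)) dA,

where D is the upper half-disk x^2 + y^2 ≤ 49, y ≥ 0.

The region D is 0 ≤ r ≤ 7, 0 ≤ θ ≤ π in polar coordinates, where x = r cos(θ), y = r sin(θ), and dA = r dr dθ.

Under the substitution, the integrand becomes 24exp(-r^2), so

    ∬_D (24exp(-x^2 - y^2)) dA = ∫_{0}^{π} ∫_{0}^{7} (24exp(-r^2)) · r dr dθ.

Inner integral (in r): ∫_{0}^{7} (24exp(-r^2)) · r dr = 12 - 12exp(-49).

Outer integral (in θ): ∫_{0}^{π} (12 - 12exp(-49)) dθ = -12π exp(-49) + 12π.

Therefore ∬_D (24exp(-x^2 - y^2)) dA = -12π exp(-49) + 12π.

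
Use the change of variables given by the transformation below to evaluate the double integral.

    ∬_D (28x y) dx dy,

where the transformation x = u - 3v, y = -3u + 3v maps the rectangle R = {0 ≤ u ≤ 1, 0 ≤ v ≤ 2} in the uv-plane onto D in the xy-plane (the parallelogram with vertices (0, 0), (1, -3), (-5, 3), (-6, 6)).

Compute the Jacobian determinant of (x, y) with respect to (u, v):

    ∂(x,y)/∂(u,v) = | 1  -3 | = (1)(3) - (-3)(-3) = -6.
                   | -3  3 |

Its absolute value is |J| = 6 (the area scaling factor).

Substituting x = u - 3v, y = -3u + 3v into the integrand,

    28x y → -84u^2 + 336u v - 252v^2,

so the integral becomes

    ∬_R (-84u^2 + 336u v - 252v^2) · |J| du dv = ∫_0^1 ∫_0^2 (-504u^2 + 2016u v - 1512v^2) dv du.

Inner (v): -1008u^2 + 4032u - 4032.
Outer (u): -2352.

Therefore ∬_D (28x y) dx dy = -2352.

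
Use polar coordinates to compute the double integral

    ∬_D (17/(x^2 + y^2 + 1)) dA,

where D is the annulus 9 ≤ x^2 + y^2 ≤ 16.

The region D is 3 ≤ r ≤ 4, 0 ≤ θ ≤ 2π in polar coordinates, where x = r cos(θ), y = r sin(θ), and dA = r dr dθ.

Under the substitution, the integrand becomes 17/(r^2 + 1), so

    ∬_D (17/(x^2 + y^2 + 1)) dA = ∫_{0}^{2π} ∫_{3}^{4} (17/(r^2 + 1)) · r dr dθ.

Inner integral (in r): ∫_{3}^{4} (17/(r^2 + 1)) · r dr = log(6975757441sqrt(170)/1000000000).

Outer integral (in θ): ∫_{0}^{2π} (log(6975757441sqrt(170)/1000000000)) dθ = log((6975757441sqrt(170)/1000000000)^(2π)).

Therefore ∬_D (17/(x^2 + y^2 + 1)) dA = log((6975757441sqrt(170)/1000000000)^(2π)).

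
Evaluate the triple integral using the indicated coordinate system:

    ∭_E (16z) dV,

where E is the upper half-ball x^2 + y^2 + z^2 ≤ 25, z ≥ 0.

In spherical coordinates, x = ρ sin(φ) cos(θ), y = ρ sin(φ) sin(θ), z = ρ cos(φ), and dV = ρ^2 sin(φ) dρ dφ dθ.

The integrand becomes 16ρ cos(φ), so

    ∭_E (16z) dV = ∫_{0}^{2π} ∫_{0}^{π/2} ∫_{0}^{5} (16ρ cos(φ)) · ρ^2 sin(φ) dρ dφ dθ.

Inner (ρ): 1250sin(2φ).
Middle (φ): 1250.
Outer (θ): 2500π.

Therefore the triple integral equals 2500π.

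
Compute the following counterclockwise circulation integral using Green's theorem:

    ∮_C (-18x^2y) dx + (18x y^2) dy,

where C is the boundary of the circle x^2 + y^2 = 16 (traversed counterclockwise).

Green's theorem converts the closed line integral into a double integral over the enclosed region D:

    ∮_C P dx + Q dy = ∬_D (∂Q/∂x - ∂P/∂y) dA.

Here P = -18x^2y, Q = 18x y^2, so

    ∂Q/∂x = 18y^2,    ∂P/∂y = -18x^2,
    ∂Q/∂x - ∂P/∂y = 18x^2 + 18y^2.

D is the region x^2 + y^2 ≤ 16. Evaluating the double integral:

In polar coordinates (x = r cos θ, y = r sin θ, dA = r dr dθ) the integrand becomes 18r^2, so

    ∬_D (18x^2 + 18y^2) dA = ∫_0^{2π} ∫_0^{4} (18r^2) · r dr dθ.

Inner (r from 0 to 4): 1152.
Outer (θ from 0 to 2π): 2304π.

Therefore ∮_C P dx + Q dy = 2304π.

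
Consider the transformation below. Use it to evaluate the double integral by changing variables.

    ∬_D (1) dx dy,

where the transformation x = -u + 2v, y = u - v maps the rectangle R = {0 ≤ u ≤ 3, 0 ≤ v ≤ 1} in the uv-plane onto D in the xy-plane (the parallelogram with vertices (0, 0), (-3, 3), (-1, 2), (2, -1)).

Compute the Jacobian determinant of (x, y) with respect to (u, v):

    ∂(x,y)/∂(u,v) = | -1  2 | = (-1)(-1) - (2)(1) = -1.
                   | 1  -1 |

Its absolute value is |J| = 1 (the area scaling factor).

Substituting x = -u + 2v, y = u - v into the integrand,

    1 → 1,

so the integral becomes

    ∬_R (1) · |J| du dv = ∫_0^3 ∫_0^1 (1) dv du.

Inner (v): 1.
Outer (u): 3.

Therefore ∬_D (1) dx dy = 3.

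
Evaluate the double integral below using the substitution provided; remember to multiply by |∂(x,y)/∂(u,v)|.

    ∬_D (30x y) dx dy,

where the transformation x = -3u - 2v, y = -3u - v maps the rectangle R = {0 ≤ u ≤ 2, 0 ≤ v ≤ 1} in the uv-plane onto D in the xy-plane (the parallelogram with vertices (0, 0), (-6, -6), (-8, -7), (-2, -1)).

Compute the Jacobian determinant of (x, y) with respect to (u, v):

    ∂(x,y)/∂(u,v) = | -3  -2 | = (-3)(-1) - (-2)(-3) = -3.
                   | -3  -1 |

Its absolute value is |J| = 3 (the area scaling factor).

Substituting x = -3u - 2v, y = -3u - v into the integrand,

    30x y → 270u^2 + 270u v + 60v^2,

so the integral becomes

    ∬_R (270u^2 + 270u v + 60v^2) · |J| du dv = ∫_0^2 ∫_0^1 (810u^2 + 810u v + 180v^2) dv du.

Inner (v): 810u^2 + 405u + 60.
Outer (u): 3090.

Therefore ∬_D (30x y) dx dy = 3090.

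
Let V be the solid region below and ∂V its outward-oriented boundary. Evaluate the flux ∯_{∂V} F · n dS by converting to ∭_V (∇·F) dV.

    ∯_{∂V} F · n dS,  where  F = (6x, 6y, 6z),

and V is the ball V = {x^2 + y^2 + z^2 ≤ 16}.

By the divergence theorem,

    ∯_{∂V} F · n dS = ∭_V (∇ · F) dV.

Compute the divergence:
    ∇ · F = ∂F_x/∂x + ∂F_y/∂y + ∂F_z/∂z = 6 + 6 + 6 = 18.

In spherical coordinates, x = ρ sin(φ) cos(θ), y = ρ sin(φ) sin(θ), z = ρ cos(φ), dV = ρ^2 sin(φ) dρ dφ dθ, with 0 ≤ ρ ≤ 4, 0 ≤ φ ≤ π, 0 ≤ θ ≤ 2π.

The integrand, after substitution and multiplying by the volume element, becomes (18) · ρ^2 sin(φ), so

    ∭_V (∇·F) dV = ∫_0^{2π} ∫_0^{π} ∫_0^{4} (18) · ρ^2 sin(φ) dρ dφ dθ.

Inner (ρ from 0 to 4): 384sin(φ).
Middle (φ from 0 to π): 768.
Outer (θ from 0 to 2π): 1536π.

Therefore ∯_{∂V} F · n dS = 1536π.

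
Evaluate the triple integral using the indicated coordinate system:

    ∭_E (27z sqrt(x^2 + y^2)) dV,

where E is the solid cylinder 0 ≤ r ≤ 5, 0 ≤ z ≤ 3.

In cylindrical coordinates, x = r cos(θ), y = r sin(θ), z = z, and dV = r dr dθ dz.

The integrand becomes 27r z, so

    ∭_E (27z sqrt(x^2 + y^2)) dV = ∫_{0}^{2π} ∫_{0}^{5} ∫_{0}^{3} (27r z) · r dz dr dθ.

Inner (z): 243r^2/2.
Middle (r from 0 to 5): 10125/2.
Outer (θ): 10125π.

Therefore the triple integral equals 10125π.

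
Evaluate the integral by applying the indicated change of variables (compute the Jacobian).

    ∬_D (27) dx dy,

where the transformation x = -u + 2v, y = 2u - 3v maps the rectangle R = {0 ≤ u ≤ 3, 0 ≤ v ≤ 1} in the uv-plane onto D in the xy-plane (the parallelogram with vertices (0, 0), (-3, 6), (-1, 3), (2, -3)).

Compute the Jacobian determinant of (x, y) with respect to (u, v):

    ∂(x,y)/∂(u,v) = | -1  2 | = (-1)(-3) - (2)(2) = -1.
                   | 2  -3 |

Its absolute value is |J| = 1 (the area scaling factor).

Substituting x = -u + 2v, y = 2u - 3v into the integrand,

    27 → 27,

so the integral becomes

    ∬_R (27) · |J| du dv = ∫_0^3 ∫_0^1 (27) dv du.

Inner (v): 27.
Outer (u): 81.

Therefore ∬_D (27) dx dy = 81.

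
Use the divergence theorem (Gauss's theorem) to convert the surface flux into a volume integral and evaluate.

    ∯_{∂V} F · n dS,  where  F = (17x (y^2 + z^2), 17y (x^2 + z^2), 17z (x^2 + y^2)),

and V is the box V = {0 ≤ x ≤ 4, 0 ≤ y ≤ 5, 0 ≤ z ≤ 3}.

By the divergence theorem,

    ∯_{∂V} F · n dS = ∭_V (∇ · F) dV.

Compute the divergence:
    ∇ · F = ∂F_x/∂x + ∂F_y/∂y + ∂F_z/∂z = 17y^2 + 17z^2 + 17x^2 + 17z^2 + 17x^2 + 17y^2 = 34x^2 + 34y^2 + 34z^2.

V is a rectangular box, so dV = dx dy dz with 0 ≤ x ≤ 4, 0 ≤ y ≤ 5, 0 ≤ z ≤ 3.

Integrate (34x^2 + 34y^2 + 34z^2) over V as an iterated integral:

    ∭_V (∇·F) dV = ∫_0^{4} ∫_0^{5} ∫_0^{3} (34x^2 + 34y^2 + 34z^2) dz dy dx.

Inner (z from 0 to 3): 102x^2 + 102y^2 + 306.
Middle (y from 0 to 5): 510x^2 + 5780.
Outer (x from 0 to 4): 34000.

Therefore ∯_{∂V} F · n dS = 34000.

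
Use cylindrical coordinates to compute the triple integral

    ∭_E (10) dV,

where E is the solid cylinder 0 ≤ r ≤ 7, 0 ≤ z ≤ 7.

In cylindrical coordinates, x = r cos(θ), y = r sin(θ), z = z, and dV = r dr dθ dz.

The integrand becomes 10, so

    ∭_E (10) dV = ∫_{0}^{2π} ∫_{0}^{7} ∫_{0}^{7} (10) · r dz dr dθ.

Inner (z): 70r.
Middle (r from 0 to 7): 1715.
Outer (θ): 3430π.

Therefore the triple integral equals 3430π.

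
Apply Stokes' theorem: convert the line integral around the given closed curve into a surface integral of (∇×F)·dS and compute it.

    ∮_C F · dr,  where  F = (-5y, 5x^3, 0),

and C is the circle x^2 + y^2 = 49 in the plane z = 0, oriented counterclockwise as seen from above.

Let S be the flat disk x^2 + y^2 ≤ 49 in the plane z = 0, with upward unit normal n̂ = ẑ. By Stokes' theorem,

    ∮_C F · dr = ∬_S (∇ × F) · n̂ dS = ∬_D (curl F)_z dA,

where D is the disk x^2 + y^2 ≤ 49.

Compute the curl of F = (-5y, 5x^3, 0):
    (∇ × F)_x = ∂F_z/∂y - ∂F_y/∂z = 0,
    (∇ × F)_y = ∂F_x/∂z - ∂F_z/∂x = 0,
    (∇ × F)_z = ∂F_y/∂x - ∂F_x/∂y = 15x^2 + 5.

On z = 0, (curl F)_z = 15x^2 + 5.

Convert to polar (x = r cos θ, y = r sin θ, dA = r dr dθ); the integrand becomes 15r^2cos(θ)^2 + 5, so

    ∬_D (curl F)_z dA = ∫_0^{2π} ∫_0^{7} (15r^2cos(θ)^2 + 5) · r dr dθ.

Inner (r from 0 to 7): 36015cos(θ)^2/4 + 245/2.
Outer (θ from 0 to 2π): 36995π/4.

Therefore ∮_C F · dr = 36995π/4.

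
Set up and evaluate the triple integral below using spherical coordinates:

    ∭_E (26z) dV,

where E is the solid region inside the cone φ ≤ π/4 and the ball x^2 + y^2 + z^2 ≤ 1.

In spherical coordinates, x = ρ sin(φ) cos(θ), y = ρ sin(φ) sin(θ), z = ρ cos(φ), and dV = ρ^2 sin(φ) dρ dφ dθ.

The integrand becomes 26ρ cos(φ), so

    ∭_E (26z) dV = ∫_{0}^{2π} ∫_{0}^{π/4} ∫_{0}^{1} (26ρ cos(φ)) · ρ^2 sin(φ) dρ dφ dθ.

Inner (ρ): 13sin(2φ)/4.
Middle (φ): 13/8.
Outer (θ): 13π/4.

Therefore the triple integral equals 13π/4.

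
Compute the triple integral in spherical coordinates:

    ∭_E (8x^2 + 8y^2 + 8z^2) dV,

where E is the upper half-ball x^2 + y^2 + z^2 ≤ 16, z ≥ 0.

In spherical coordinates, x = ρ sin(φ) cos(θ), y = ρ sin(φ) sin(θ), z = ρ cos(φ), and dV = ρ^2 sin(φ) dρ dφ dθ.

The integrand becomes 8ρ^2, so

    ∭_E (8x^2 + 8y^2 + 8z^2) dV = ∫_{0}^{2π} ∫_{0}^{π/2} ∫_{0}^{4} (8ρ^2) · ρ^2 sin(φ) dρ dφ dθ.

Inner (ρ): 8192sin(φ)/5.
Middle (φ): 8192/5.
Outer (θ): 16384π/5.

Therefore the triple integral equals 16384π/5.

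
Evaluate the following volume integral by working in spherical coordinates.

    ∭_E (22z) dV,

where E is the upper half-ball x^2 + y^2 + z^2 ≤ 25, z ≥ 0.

In spherical coordinates, x = ρ sin(φ) cos(θ), y = ρ sin(φ) sin(θ), z = ρ cos(φ), and dV = ρ^2 sin(φ) dρ dφ dθ.

The integrand becomes 22ρ cos(φ), so

    ∭_E (22z) dV = ∫_{0}^{2π} ∫_{0}^{π/2} ∫_{0}^{5} (22ρ cos(φ)) · ρ^2 sin(φ) dρ dφ dθ.

Inner (ρ): 6875sin(2φ)/4.
Middle (φ): 6875/4.
Outer (θ): 6875π/2.

Therefore the triple integral equals 6875π/2.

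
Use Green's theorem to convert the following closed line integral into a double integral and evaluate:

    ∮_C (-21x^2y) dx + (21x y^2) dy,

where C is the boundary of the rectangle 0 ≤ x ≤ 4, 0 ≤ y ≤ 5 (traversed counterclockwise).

Green's theorem converts the closed line integral into a double integral over the enclosed region D:

    ∮_C P dx + Q dy = ∬_D (∂Q/∂x - ∂P/∂y) dA.

Here P = -21x^2y, Q = 21x y^2, so

    ∂Q/∂x = 21y^2,    ∂P/∂y = -21x^2,
    ∂Q/∂x - ∂P/∂y = 21x^2 + 21y^2.

D is the region 0 ≤ x ≤ 4, 0 ≤ y ≤ 5. Evaluating the double integral:

    ∬_D (21x^2 + 21y^2) dA = ∫_0^{4} ∫_0^{5} (21x^2 + 21y^2) dy dx.

Inner (y from 0 to 5): 105x^2 + 875.
Outer (x from 0 to 4): 5740.

Therefore ∮_C P dx + Q dy = 5740.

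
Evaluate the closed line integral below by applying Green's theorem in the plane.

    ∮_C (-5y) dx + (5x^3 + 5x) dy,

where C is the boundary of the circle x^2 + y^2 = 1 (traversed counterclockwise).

Green's theorem converts the closed line integral into a double integral over the enclosed region D:

    ∮_C P dx + Q dy = ∬_D (∂Q/∂x - ∂P/∂y) dA.

Here P = -5y, Q = 5x^3 + 5x, so

    ∂Q/∂x = 15x^2 + 5,    ∂P/∂y = -5,
    ∂Q/∂x - ∂P/∂y = 15x^2 + 10.

D is the region x^2 + y^2 ≤ 1. Evaluating the double integral:

In polar coordinates (x = r cos θ, y = r sin θ, dA = r dr dθ) the integrand becomes 15r^2cos(θ)^2 + 10, so

    ∬_D (15x^2 + 10) dA = ∫_0^{2π} ∫_0^{1} (15r^2cos(θ)^2 + 10) · r dr dθ.

Inner (r from 0 to 1): 15cos(θ)^2/4 + 5.
Outer (θ from 0 to 2π): 55π/4.

Therefore ∮_C P dx + Q dy = 55π/4.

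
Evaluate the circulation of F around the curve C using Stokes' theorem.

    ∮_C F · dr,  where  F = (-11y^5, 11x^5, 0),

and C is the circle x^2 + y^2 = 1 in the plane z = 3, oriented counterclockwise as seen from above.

Let S be the flat disk x^2 + y^2 ≤ 1 in the plane z = 3, with upward unit normal n̂ = ẑ. By Stokes' theorem,

    ∮_C F · dr = ∬_S (∇ × F) · n̂ dS = ∬_D (curl F)_z dA,

where D is the disk x^2 + y^2 ≤ 1.

Compute the curl of F = (-11y^5, 11x^5, 0):
    (∇ × F)_x = ∂F_z/∂y - ∂F_y/∂z = 0,
    (∇ × F)_y = ∂F_x/∂z - ∂F_z/∂x = 0,
    (∇ × F)_z = ∂F_y/∂x - ∂F_x/∂y = 55x^4 + 55y^4.

On z = 3, (curl F)_z = 55x^4 + 55y^4.

Convert to polar (x = r cos θ, y = r sin θ, dA = r dr dθ); the integrand becomes 55r^4(sin(θ)^4 + cos(θ)^4), so

    ∬_D (curl F)_z dA = ∫_0^{2π} ∫_0^{1} (55r^4(sin(θ)^4 + cos(θ)^4)) · r dr dθ.

Inner (r from 0 to 1): 55sin(θ)^4/6 + 55cos(θ)^4/6.
Outer (θ from 0 to 2π): 55π/4.

Therefore ∮_C F · dr = 55π/4.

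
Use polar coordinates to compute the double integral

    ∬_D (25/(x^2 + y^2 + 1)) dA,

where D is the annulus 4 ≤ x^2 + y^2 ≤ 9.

The region D is 2 ≤ r ≤ 3, 0 ≤ θ ≤ 2π in polar coordinates, where x = r cos(θ), y = r sin(θ), and dA = r dr dθ.

Under the substitution, the integrand becomes 25/(r^2 + 1), so

    ∬_D (25/(x^2 + y^2 + 1)) dA = ∫_{0}^{2π} ∫_{2}^{3} (25/(r^2 + 1)) · r dr dθ.

Inner integral (in r): ∫_{2}^{3} (25/(r^2 + 1)) · r dr = 25log(2)/2.

Outer integral (in θ): ∫_{0}^{2π} (25log(2)/2) dθ = 25π log(2).

Therefore ∬_D (25/(x^2 + y^2 + 1)) dA = 25π log(2).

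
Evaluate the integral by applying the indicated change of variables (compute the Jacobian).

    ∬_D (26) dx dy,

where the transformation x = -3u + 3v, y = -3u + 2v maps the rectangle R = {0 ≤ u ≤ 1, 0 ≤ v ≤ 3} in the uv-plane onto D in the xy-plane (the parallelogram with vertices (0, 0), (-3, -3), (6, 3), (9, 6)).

Compute the Jacobian determinant of (x, y) with respect to (u, v):

    ∂(x,y)/∂(u,v) = | -3  3 | = (-3)(2) - (3)(-3) = 3.
                   | -3  2 |

Its absolute value is |J| = 3 (the area scaling factor).

Substituting x = -3u + 3v, y = -3u + 2v into the integrand,

    26 → 26,

so the integral becomes

    ∬_R (26) · |J| du dv = ∫_0^1 ∫_0^3 (78) dv du.

Inner (v): 234.
Outer (u): 234.

Therefore ∬_D (26) dx dy = 234.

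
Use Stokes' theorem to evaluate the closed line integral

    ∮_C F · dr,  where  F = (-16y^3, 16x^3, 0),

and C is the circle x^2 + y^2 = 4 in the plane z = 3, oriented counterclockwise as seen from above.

Let S be the flat disk x^2 + y^2 ≤ 4 in the plane z = 3, with upward unit normal n̂ = ẑ. By Stokes' theorem,

    ∮_C F · dr = ∬_S (∇ × F) · n̂ dS = ∬_D (curl F)_z dA,

where D is the disk x^2 + y^2 ≤ 4.

Compute the curl of F = (-16y^3, 16x^3, 0):
    (∇ × F)_x = ∂F_z/∂y - ∂F_y/∂z = 0,
    (∇ × F)_y = ∂F_x/∂z - ∂F_z/∂x = 0,
    (∇ × F)_z = ∂F_y/∂x - ∂F_x/∂y = 48x^2 + 48y^2.

On z = 3, (curl F)_z = 48x^2 + 48y^2.

Convert to polar (x = r cos θ, y = r sin θ, dA = r dr dθ); the integrand becomes 48r^2, so

    ∬_D (curl F)_z dA = ∫_0^{2π} ∫_0^{2} (48r^2) · r dr dθ.

Inner (r from 0 to 2): 192.
Outer (θ from 0 to 2π): 384π.

Therefore ∮_C F · dr = 384π.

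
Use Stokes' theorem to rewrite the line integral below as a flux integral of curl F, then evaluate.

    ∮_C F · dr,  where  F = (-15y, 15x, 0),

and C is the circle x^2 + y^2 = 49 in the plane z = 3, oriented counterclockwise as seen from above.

Let S be the flat disk x^2 + y^2 ≤ 49 in the plane z = 3, with upward unit normal n̂ = ẑ. By Stokes' theorem,

    ∮_C F · dr = ∬_S (∇ × F) · n̂ dS = ∬_D (curl F)_z dA,

where D is the disk x^2 + y^2 ≤ 49.

Compute the curl of F = (-15y, 15x, 0):
    (∇ × F)_x = ∂F_z/∂y - ∂F_y/∂z = 0,
    (∇ × F)_y = ∂F_x/∂z - ∂F_z/∂x = 0,
    (∇ × F)_z = ∂F_y/∂x - ∂F_x/∂y = 30.

On z = 3, (curl F)_z = 30.

Convert to polar (x = r cos θ, y = r sin θ, dA = r dr dθ); the integrand becomes 30, so

    ∬_D (curl F)_z dA = ∫_0^{2π} ∫_0^{7} (30) · r dr dθ.

Inner (r from 0 to 7): 735.
Outer (θ from 0 to 2π): 1470π.

Therefore ∮_C F · dr = 1470π.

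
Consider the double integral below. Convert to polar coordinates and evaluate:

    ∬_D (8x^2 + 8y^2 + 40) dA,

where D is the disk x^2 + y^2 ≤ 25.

The region D is 0 ≤ r ≤ 5, 0 ≤ θ ≤ 2π in polar coordinates, where x = r cos(θ), y = r sin(θ), and dA = r dr dθ.

Under the substitution, the integrand becomes 8r^2 + 40, so

    ∬_D (8x^2 + 8y^2 + 40) dA = ∫_{0}^{2π} ∫_{0}^{5} (8r^2 + 40) · r dr dθ.

Inner integral (in r): ∫_{0}^{5} (8r^2 + 40) · r dr = 1750.

Outer integral (in θ): ∫_{0}^{2π} (1750) dθ = 3500π.

Therefore ∬_D (8x^2 + 8y^2 + 40) dA = 3500π.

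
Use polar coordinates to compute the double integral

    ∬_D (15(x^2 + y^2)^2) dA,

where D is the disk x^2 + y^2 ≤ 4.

The region D is 0 ≤ r ≤ 2, 0 ≤ θ ≤ 2π in polar coordinates, where x = r cos(θ), y = r sin(θ), and dA = r dr dθ.

Under the substitution, the integrand becomes 15r^4, so

    ∬_D (15(x^2 + y^2)^2) dA = ∫_{0}^{2π} ∫_{0}^{2} (15r^4) · r dr dθ.

Inner integral (in r): ∫_{0}^{2} (15r^4) · r dr = 160.

Outer integral (in θ): ∫_{0}^{2π} (160) dθ = 320π.

Therefore ∬_D (15(x^2 + y^2)^2) dA = 320π.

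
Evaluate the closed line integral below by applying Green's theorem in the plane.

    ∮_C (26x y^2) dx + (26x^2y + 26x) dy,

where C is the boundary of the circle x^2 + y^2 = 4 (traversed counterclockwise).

Green's theorem converts the closed line integral into a double integral over the enclosed region D:

    ∮_C P dx + Q dy = ∬_D (∂Q/∂x - ∂P/∂y) dA.

Here P = 26x y^2, Q = 26x^2y + 26x, so

    ∂Q/∂x = 52x y + 26,    ∂P/∂y = 52x y,
    ∂Q/∂x - ∂P/∂y = 26.

D is the region x^2 + y^2 ≤ 4. Evaluating the double integral:

In polar coordinates (x = r cos θ, y = r sin θ, dA = r dr dθ) the integrand becomes 26, so

    ∬_D (26) dA = ∫_0^{2π} ∫_0^{2} (26) · r dr dθ.

Inner (r from 0 to 2): 52.
Outer (θ from 0 to 2π): 104π.

Therefore ∮_C P dx + Q dy = 104π.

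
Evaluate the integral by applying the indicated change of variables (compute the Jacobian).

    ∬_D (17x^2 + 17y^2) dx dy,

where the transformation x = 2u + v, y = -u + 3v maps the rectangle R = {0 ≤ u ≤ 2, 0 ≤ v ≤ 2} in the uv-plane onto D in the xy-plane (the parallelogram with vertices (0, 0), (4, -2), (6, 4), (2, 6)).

Compute the Jacobian determinant of (x, y) with respect to (u, v):

    ∂(x,y)/∂(u,v) = | 2  1 | = (2)(3) - (1)(-1) = 7.
                   | -1  3 |

Its absolute value is |J| = 7 (the area scaling factor).

Substituting x = 2u + v, y = -u + 3v into the integrand,

    17x^2 + 17y^2 → 85u^2 - 34u v + 170v^2,

so the integral becomes

    ∬_R (85u^2 - 34u v + 170v^2) · |J| du dv = ∫_0^2 ∫_0^2 (595u^2 - 238u v + 1190v^2) dv du.

Inner (v): 1190u^2 - 476u + 9520/3.
Outer (u): 8568.

Therefore ∬_D (17x^2 + 17y^2) dx dy = 8568.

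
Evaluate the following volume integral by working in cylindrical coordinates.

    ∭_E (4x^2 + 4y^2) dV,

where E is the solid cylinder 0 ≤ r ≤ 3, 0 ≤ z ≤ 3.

In cylindrical coordinates, x = r cos(θ), y = r sin(θ), z = z, and dV = r dr dθ dz.

The integrand becomes 4r^2, so

    ∭_E (4x^2 + 4y^2) dV = ∫_{0}^{2π} ∫_{0}^{3} ∫_{0}^{3} (4r^2) · r dz dr dθ.

Inner (z): 12r^3.
Middle (r from 0 to 3): 243.
Outer (θ): 486π.

Therefore the triple integral equals 486π.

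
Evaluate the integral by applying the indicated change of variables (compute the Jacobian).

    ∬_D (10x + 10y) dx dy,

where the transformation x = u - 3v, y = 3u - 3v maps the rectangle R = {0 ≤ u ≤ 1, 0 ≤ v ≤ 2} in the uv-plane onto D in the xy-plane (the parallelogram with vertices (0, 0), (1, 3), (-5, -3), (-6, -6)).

Compute the Jacobian determinant of (x, y) with respect to (u, v):

    ∂(x,y)/∂(u,v) = | 1  -3 | = (1)(-3) - (-3)(3) = 6.
                   | 3  -3 |

Its absolute value is |J| = 6 (the area scaling factor).

Substituting x = u - 3v, y = 3u - 3v into the integrand,

    10x + 10y → 40u - 60v,

so the integral becomes

    ∬_R (40u - 60v) · |J| du dv = ∫_0^1 ∫_0^2 (240u - 360v) dv du.

Inner (v): 480u - 720.
Outer (u): -480.

Therefore ∬_D (10x + 10y) dx dy = -480.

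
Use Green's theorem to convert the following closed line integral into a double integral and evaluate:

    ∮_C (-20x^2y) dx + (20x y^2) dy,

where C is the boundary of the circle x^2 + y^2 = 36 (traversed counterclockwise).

Green's theorem converts the closed line integral into a double integral over the enclosed region D:

    ∮_C P dx + Q dy = ∬_D (∂Q/∂x - ∂P/∂y) dA.

Here P = -20x^2y, Q = 20x y^2, so

    ∂Q/∂x = 20y^2,    ∂P/∂y = -20x^2,
    ∂Q/∂x - ∂P/∂y = 20x^2 + 20y^2.

D is the region x^2 + y^2 ≤ 36. Evaluating the double integral:

In polar coordinates (x = r cos θ, y = r sin θ, dA = r dr dθ) the integrand becomes 20r^2, so

    ∬_D (20x^2 + 20y^2) dA = ∫_0^{2π} ∫_0^{6} (20r^2) · r dr dθ.

Inner (r from 0 to 6): 6480.
Outer (θ from 0 to 2π): 12960π.

Therefore ∮_C P dx + Q dy = 12960π.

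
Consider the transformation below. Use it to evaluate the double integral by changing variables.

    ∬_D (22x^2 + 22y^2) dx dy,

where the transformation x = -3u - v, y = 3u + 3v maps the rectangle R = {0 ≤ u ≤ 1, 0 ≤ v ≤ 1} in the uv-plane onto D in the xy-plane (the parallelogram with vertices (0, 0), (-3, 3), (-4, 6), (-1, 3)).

Compute the Jacobian determinant of (x, y) with respect to (u, v):

    ∂(x,y)/∂(u,v) = | -3  -1 | = (-3)(3) - (-1)(3) = -6.
                   | 3  3 |

Its absolute value is |J| = 6 (the area scaling factor).

Substituting x = -3u - v, y = 3u + 3v into the integrand,

    22x^2 + 22y^2 → 396u^2 + 528u v + 220v^2,

so the integral becomes

    ∬_R (396u^2 + 528u v + 220v^2) · |J| du dv = ∫_0^1 ∫_0^1 (2376u^2 + 3168u v + 1320v^2) dv du.

Inner (v): 2376u^2 + 1584u + 440.
Outer (u): 2024.

Therefore ∬_D (22x^2 + 22y^2) dx dy = 2024.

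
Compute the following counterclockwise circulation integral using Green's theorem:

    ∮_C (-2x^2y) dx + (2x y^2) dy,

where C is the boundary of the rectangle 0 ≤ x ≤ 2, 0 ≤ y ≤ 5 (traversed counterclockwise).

Green's theorem converts the closed line integral into a double integral over the enclosed region D:

    ∮_C P dx + Q dy = ∬_D (∂Q/∂x - ∂P/∂y) dA.

Here P = -2x^2y, Q = 2x y^2, so

    ∂Q/∂x = 2y^2,    ∂P/∂y = -2x^2,
    ∂Q/∂x - ∂P/∂y = 2x^2 + 2y^2.

D is the region 0 ≤ x ≤ 2, 0 ≤ y ≤ 5. Evaluating the double integral:

    ∬_D (2x^2 + 2y^2) dA = ∫_0^{2} ∫_0^{5} (2x^2 + 2y^2) dy dx.

Inner (y from 0 to 5): 10x^2 + 250/3.
Outer (x from 0 to 2): 580/3.

Therefore ∮_C P dx + Q dy = 580/3.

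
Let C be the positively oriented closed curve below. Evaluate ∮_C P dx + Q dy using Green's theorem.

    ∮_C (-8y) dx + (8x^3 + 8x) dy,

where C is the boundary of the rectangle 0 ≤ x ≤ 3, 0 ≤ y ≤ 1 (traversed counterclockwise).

Green's theorem converts the closed line integral into a double integral over the enclosed region D:

    ∮_C P dx + Q dy = ∬_D (∂Q/∂x - ∂P/∂y) dA.

Here P = -8y, Q = 8x^3 + 8x, so

    ∂Q/∂x = 24x^2 + 8,    ∂P/∂y = -8,
    ∂Q/∂x - ∂P/∂y = 24x^2 + 16.

D is the region 0 ≤ x ≤ 3, 0 ≤ y ≤ 1. Evaluating the double integral:

    ∬_D (24x^2 + 16) dA = ∫_0^{3} ∫_0^{1} (24x^2 + 16) dy dx.

Inner (y from 0 to 1): 24x^2 + 16.
Outer (x from 0 to 3): 264.

Therefore ∮_C P dx + Q dy = 264.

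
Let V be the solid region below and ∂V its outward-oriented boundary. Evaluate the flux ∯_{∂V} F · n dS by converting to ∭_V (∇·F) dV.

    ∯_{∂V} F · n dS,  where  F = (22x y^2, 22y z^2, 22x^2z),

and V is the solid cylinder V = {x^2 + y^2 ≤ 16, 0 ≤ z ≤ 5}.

By the divergence theorem,

    ∯_{∂V} F · n dS = ∭_V (∇ · F) dV.

Compute the divergence:
    ∇ · F = ∂F_x/∂x + ∂F_y/∂y + ∂F_z/∂z = 22y^2 + 22z^2 + 22x^2 = 22x^2 + 22y^2 + 22z^2.

In cylindrical coordinates, x = r cos(θ), y = r sin(θ), z = z, dV = r dr dθ dz, with 0 ≤ r ≤ 4, 0 ≤ θ ≤ 2π, 0 ≤ z ≤ 5.

The integrand, after substitution and multiplying by the volume element, becomes (22r^2 + 22z^2) · r, so

    ∭_V (∇·F) dV = ∫_0^{2π} ∫_0^{4} ∫_0^{5} (22r^2 + 22z^2) · r dz dr dθ.

Inner (z from 0 to 5): 110r (r^2 + 25/3).
Middle (r from 0 to 4): 43120/3.
Outer (θ from 0 to 2π): 86240π/3.

Therefore ∯_{∂V} F · n dS = 86240π/3.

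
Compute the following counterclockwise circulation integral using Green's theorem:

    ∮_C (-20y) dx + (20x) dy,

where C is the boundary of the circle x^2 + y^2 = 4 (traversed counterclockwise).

Green's theorem converts the closed line integral into a double integral over the enclosed region D:

    ∮_C P dx + Q dy = ∬_D (∂Q/∂x - ∂P/∂y) dA.

Here P = -20y, Q = 20x, so

    ∂Q/∂x = 20,    ∂P/∂y = -20,
    ∂Q/∂x - ∂P/∂y = 40.

D is the region x^2 + y^2 ≤ 4. Evaluating the double integral:

In polar coordinates (x = r cos θ, y = r sin θ, dA = r dr dθ) the integrand becomes 40, so

    ∬_D (40) dA = ∫_0^{2π} ∫_0^{2} (40) · r dr dθ.

Inner (r from 0 to 2): 80.
Outer (θ from 0 to 2π): 160π.

Therefore ∮_C P dx + Q dy = 160π.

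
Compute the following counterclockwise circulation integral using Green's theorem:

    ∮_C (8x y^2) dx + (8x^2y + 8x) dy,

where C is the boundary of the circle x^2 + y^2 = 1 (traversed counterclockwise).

Green's theorem converts the closed line integral into a double integral over the enclosed region D:

    ∮_C P dx + Q dy = ∬_D (∂Q/∂x - ∂P/∂y) dA.

Here P = 8x y^2, Q = 8x^2y + 8x, so

    ∂Q/∂x = 16x y + 8,    ∂P/∂y = 16x y,
    ∂Q/∂x - ∂P/∂y = 8.

D is the region x^2 + y^2 ≤ 1. Evaluating the double integral:

In polar coordinates (x = r cos θ, y = r sin θ, dA = r dr dθ) the integrand becomes 8, so

    ∬_D (8) dA = ∫_0^{2π} ∫_0^{1} (8) · r dr dθ.

Inner (r from 0 to 1): 4.
Outer (θ from 0 to 2π): 8π.

Therefore ∮_C P dx + Q dy = 8π.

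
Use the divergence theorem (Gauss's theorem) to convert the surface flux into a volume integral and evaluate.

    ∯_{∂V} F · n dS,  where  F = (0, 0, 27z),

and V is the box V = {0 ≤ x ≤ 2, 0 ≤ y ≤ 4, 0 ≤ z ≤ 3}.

By the divergence theorem,

    ∯_{∂V} F · n dS = ∭_V (∇ · F) dV.

Compute the divergence:
    ∇ · F = ∂F_x/∂x + ∂F_y/∂y + ∂F_z/∂z = 0 + 0 + 27 = 27.

V is a rectangular box, so dV = dx dy dz with 0 ≤ x ≤ 2, 0 ≤ y ≤ 4, 0 ≤ z ≤ 3.

Integrate (27) over V as an iterated integral:

    ∭_V (∇·F) dV = ∫_0^{2} ∫_0^{4} ∫_0^{3} (27) dz dy dx.

Inner (z from 0 to 3): 81.
Middle (y from 0 to 4): 324.
Outer (x from 0 to 2): 648.

Therefore ∯_{∂V} F · n dS = 648.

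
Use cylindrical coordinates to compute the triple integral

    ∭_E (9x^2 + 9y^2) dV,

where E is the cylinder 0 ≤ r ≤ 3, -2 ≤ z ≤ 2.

In cylindrical coordinates, x = r cos(θ), y = r sin(θ), z = z, and dV = r dr dθ dz.

The integrand becomes 9r^2, so

    ∭_E (9x^2 + 9y^2) dV = ∫_{0}^{2π} ∫_{0}^{3} ∫_{-2}^{2} (9r^2) · r dz dr dθ.

Inner (z): 36r^3.
Middle (r from 0 to 3): 729.
Outer (θ): 1458π.

Therefore the triple integral equals 1458π.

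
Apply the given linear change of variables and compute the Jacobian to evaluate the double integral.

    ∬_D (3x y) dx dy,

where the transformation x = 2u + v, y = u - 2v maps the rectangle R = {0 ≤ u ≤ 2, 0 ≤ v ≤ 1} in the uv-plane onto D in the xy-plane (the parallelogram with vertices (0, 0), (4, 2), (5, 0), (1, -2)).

Compute the Jacobian determinant of (x, y) with respect to (u, v):

    ∂(x,y)/∂(u,v) = | 2  1 | = (2)(-2) - (1)(1) = -5.
                   | 1  -2 |

Its absolute value is |J| = 5 (the area scaling factor).

Substituting x = 2u + v, y = u - 2v into the integrand,

    3x y → 6u^2 - 9u v - 6v^2,

so the integral becomes

    ∬_R (6u^2 - 9u v - 6v^2) · |J| du dv = ∫_0^2 ∫_0^1 (30u^2 - 45u v - 30v^2) dv du.

Inner (v): 30u^2 - 45u/2 - 10.
Outer (u): 15.

Therefore ∬_D (3x y) dx dy = 15.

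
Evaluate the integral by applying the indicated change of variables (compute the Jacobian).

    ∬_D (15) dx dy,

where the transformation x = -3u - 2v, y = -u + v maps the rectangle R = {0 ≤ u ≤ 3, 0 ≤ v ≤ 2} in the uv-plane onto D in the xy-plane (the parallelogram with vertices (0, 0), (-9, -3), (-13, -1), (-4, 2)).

Compute the Jacobian determinant of (x, y) with respect to (u, v):

    ∂(x,y)/∂(u,v) = | -3  -2 | = (-3)(1) - (-2)(-1) = -5.
                   | -1  1 |

Its absolute value is |J| = 5 (the area scaling factor).

Substituting x = -3u - 2v, y = -u + v into the integrand,

    15 → 15,

so the integral becomes

    ∬_R (15) · |J| du dv = ∫_0^3 ∫_0^2 (75) dv du.

Inner (v): 150.
Outer (u): 450.

Therefore ∬_D (15) dx dy = 450.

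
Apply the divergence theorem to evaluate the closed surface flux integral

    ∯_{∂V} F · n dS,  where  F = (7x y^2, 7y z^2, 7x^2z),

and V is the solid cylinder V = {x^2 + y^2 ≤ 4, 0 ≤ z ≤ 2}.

By the divergence theorem,

    ∯_{∂V} F · n dS = ∭_V (∇ · F) dV.

Compute the divergence:
    ∇ · F = ∂F_x/∂x + ∂F_y/∂y + ∂F_z/∂z = 7y^2 + 7z^2 + 7x^2 = 7x^2 + 7y^2 + 7z^2.

In cylindrical coordinates, x = r cos(θ), y = r sin(θ), z = z, dV = r dr dθ dz, with 0 ≤ r ≤ 2, 0 ≤ θ ≤ 2π, 0 ≤ z ≤ 2.

The integrand, after substitution and multiplying by the volume element, becomes (7r^2 + 7z^2) · r, so

    ∭_V (∇·F) dV = ∫_0^{2π} ∫_0^{2} ∫_0^{2} (7r^2 + 7z^2) · r dz dr dθ.

Inner (z from 0 to 2): 14r (r^2 + 4/3).
Middle (r from 0 to 2): 280/3.
Outer (θ from 0 to 2π): 560π/3.

Therefore ∯_{∂V} F · n dS = 560π/3.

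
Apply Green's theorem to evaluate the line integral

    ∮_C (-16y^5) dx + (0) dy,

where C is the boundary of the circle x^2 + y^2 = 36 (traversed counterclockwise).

Green's theorem converts the closed line integral into a double integral over the enclosed region D:

    ∮_C P dx + Q dy = ∬_D (∂Q/∂x - ∂P/∂y) dA.

Here P = -16y^5, Q = 0, so

    ∂Q/∂x = 0,    ∂P/∂y = -80y^4,
    ∂Q/∂x - ∂P/∂y = 80y^4.

D is the region x^2 + y^2 ≤ 36. Evaluating the double integral:

In polar coordinates (x = r cos θ, y = r sin θ, dA = r dr dθ) the integrand becomes 80r^4sin(θ)^4, so

    ∬_D (80y^4) dA = ∫_0^{2π} ∫_0^{6} (80r^4sin(θ)^4) · r dr dθ.

Inner (r from 0 to 6): 622080sin(θ)^4.
Outer (θ from 0 to 2π): 466560π.

Therefore ∮_C P dx + Q dy = 466560π.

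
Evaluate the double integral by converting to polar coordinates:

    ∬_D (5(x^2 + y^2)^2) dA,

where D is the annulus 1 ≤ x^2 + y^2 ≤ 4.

The region D is 1 ≤ r ≤ 2, 0 ≤ θ ≤ 2π in polar coordinates, where x = r cos(θ), y = r sin(θ), and dA = r dr dθ.

Under the substitution, the integrand becomes 5r^4, so

    ∬_D (5(x^2 + y^2)^2) dA = ∫_{0}^{2π} ∫_{1}^{2} (5r^4) · r dr dθ.

Inner integral (in r): ∫_{1}^{2} (5r^4) · r dr = 105/2.

Outer integral (in θ): ∫_{0}^{2π} (105/2) dθ = 105π.

Therefore ∬_D (5(x^2 + y^2)^2) dA = 105π.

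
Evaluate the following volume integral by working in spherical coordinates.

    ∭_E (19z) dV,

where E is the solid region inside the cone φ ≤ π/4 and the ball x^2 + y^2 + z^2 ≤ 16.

In spherical coordinates, x = ρ sin(φ) cos(θ), y = ρ sin(φ) sin(θ), z = ρ cos(φ), and dV = ρ^2 sin(φ) dρ dφ dθ.

The integrand becomes 19ρ cos(φ), so

    ∭_E (19z) dV = ∫_{0}^{2π} ∫_{0}^{π/4} ∫_{0}^{4} (19ρ cos(φ)) · ρ^2 sin(φ) dρ dφ dθ.

Inner (ρ): 608sin(2φ).
Middle (φ): 304.
Outer (θ): 608π.

Therefore the triple integral equals 608π.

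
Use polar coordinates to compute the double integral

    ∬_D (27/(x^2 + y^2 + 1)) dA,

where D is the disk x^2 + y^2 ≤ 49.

The region D is 0 ≤ r ≤ 7, 0 ≤ θ ≤ 2π in polar coordinates, where x = r cos(θ), y = r sin(θ), and dA = r dr dθ.

Under the substitution, the integrand becomes 27/(r^2 + 1), so

    ∬_D (27/(x^2 + y^2 + 1)) dA = ∫_{0}^{2π} ∫_{0}^{7} (27/(r^2 + 1)) · r dr dθ.

Inner integral (in r): ∫_{0}^{7} (27/(r^2 + 1)) · r dr = 27log(50)/2.

Outer integral (in θ): ∫_{0}^{2π} (27log(50)/2) dθ = 27π log(50).

Therefore ∬_D (27/(x^2 + y^2 + 1)) dA = 27π log(50).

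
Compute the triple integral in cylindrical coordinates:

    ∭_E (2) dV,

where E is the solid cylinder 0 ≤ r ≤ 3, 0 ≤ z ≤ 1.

In cylindrical coordinates, x = r cos(θ), y = r sin(θ), z = z, and dV = r dr dθ dz.

The integrand becomes 2, so

    ∭_E (2) dV = ∫_{0}^{2π} ∫_{0}^{3} ∫_{0}^{1} (2) · r dz dr dθ.

Inner (z): 2r.
Middle (r from 0 to 3): 9.
Outer (θ): 18π.

Therefore the triple integral equals 18π.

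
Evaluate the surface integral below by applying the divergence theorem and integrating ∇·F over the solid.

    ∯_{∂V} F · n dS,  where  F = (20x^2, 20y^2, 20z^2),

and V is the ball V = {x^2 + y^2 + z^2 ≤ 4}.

By the divergence theorem,

    ∯_{∂V} F · n dS = ∭_V (∇ · F) dV.

Compute the divergence:
    ∇ · F = ∂F_x/∂x + ∂F_y/∂y + ∂F_z/∂z = 40x + 40y + 40z.

In spherical coordinates, x = ρ sin(φ) cos(θ), y = ρ sin(φ) sin(θ), z = ρ cos(φ), dV = ρ^2 sin(φ) dρ dφ dθ, with 0 ≤ ρ ≤ 2, 0 ≤ φ ≤ π, 0 ≤ θ ≤ 2π.

The integrand, after substitution and multiplying by the volume element, becomes (40ρ (sqrt(2)sin(φ)sin(θ + π/4) + cos(φ))) · ρ^2 sin(φ), so

    ∭_V (∇·F) dV = ∫_0^{2π} ∫_0^{π} ∫_0^{2} (40ρ (sqrt(2)sin(φ)sin(θ + π/4) + cos(φ))) · ρ^2 sin(φ) dρ dφ dθ.

Inner (ρ from 0 to 2): 160(sqrt(2)sin(φ)sin(θ + π/4) + cos(φ))sin(φ).
Middle (φ from 0 to π): 80sqrt(2)π sin(θ + π/4).
Outer (θ from 0 to 2π): 0.

Therefore ∯_{∂V} F · n dS = 0.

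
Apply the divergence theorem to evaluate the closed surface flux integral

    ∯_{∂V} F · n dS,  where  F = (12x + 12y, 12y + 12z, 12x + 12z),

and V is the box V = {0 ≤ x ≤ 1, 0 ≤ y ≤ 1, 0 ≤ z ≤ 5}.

By the divergence theorem,

    ∯_{∂V} F · n dS = ∭_V (∇ · F) dV.

Compute the divergence:
    ∇ · F = ∂F_x/∂x + ∂F_y/∂y + ∂F_z/∂z = 12 + 12 + 12 = 36.

V is a rectangular box, so dV = dx dy dz with 0 ≤ x ≤ 1, 0 ≤ y ≤ 1, 0 ≤ z ≤ 5.

Integrate (36) over V as an iterated integral:

    ∭_V (∇·F) dV = ∫_0^{1} ∫_0^{1} ∫_0^{5} (36) dz dy dx.

Inner (z from 0 to 5): 180.
Middle (y from 0 to 1): 180.
Outer (x from 0 to 1): 180.

Therefore ∯_{∂V} F · n dS = 180.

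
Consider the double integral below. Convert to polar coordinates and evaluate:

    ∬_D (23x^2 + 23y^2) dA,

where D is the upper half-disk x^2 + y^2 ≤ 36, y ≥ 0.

The region D is 0 ≤ r ≤ 6, 0 ≤ θ ≤ π in polar coordinates, where x = r cos(θ), y = r sin(θ), and dA = r dr dθ.

Under the substitution, the integrand becomes 23r^2, so

    ∬_D (23x^2 + 23y^2) dA = ∫_{0}^{π} ∫_{0}^{6} (23r^2) · r dr dθ.

Inner integral (in r): ∫_{0}^{6} (23r^2) · r dr = 7452.

Outer integral (in θ): ∫_{0}^{π} (7452) dθ = 7452π.

Therefore ∬_D (23x^2 + 23y^2) dA = 7452π.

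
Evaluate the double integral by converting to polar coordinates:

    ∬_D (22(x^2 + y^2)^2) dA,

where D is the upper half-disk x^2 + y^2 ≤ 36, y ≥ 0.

The region D is 0 ≤ r ≤ 6, 0 ≤ θ ≤ π in polar coordinates, where x = r cos(θ), y = r sin(θ), and dA = r dr dθ.

Under the substitution, the integrand becomes 22r^4, so

    ∬_D (22(x^2 + y^2)^2) dA = ∫_{0}^{π} ∫_{0}^{6} (22r^4) · r dr dθ.

Inner integral (in r): ∫_{0}^{6} (22r^4) · r dr = 171072.

Outer integral (in θ): ∫_{0}^{π} (171072) dθ = 171072π.

Therefore ∬_D (22(x^2 + y^2)^2) dA = 171072π.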